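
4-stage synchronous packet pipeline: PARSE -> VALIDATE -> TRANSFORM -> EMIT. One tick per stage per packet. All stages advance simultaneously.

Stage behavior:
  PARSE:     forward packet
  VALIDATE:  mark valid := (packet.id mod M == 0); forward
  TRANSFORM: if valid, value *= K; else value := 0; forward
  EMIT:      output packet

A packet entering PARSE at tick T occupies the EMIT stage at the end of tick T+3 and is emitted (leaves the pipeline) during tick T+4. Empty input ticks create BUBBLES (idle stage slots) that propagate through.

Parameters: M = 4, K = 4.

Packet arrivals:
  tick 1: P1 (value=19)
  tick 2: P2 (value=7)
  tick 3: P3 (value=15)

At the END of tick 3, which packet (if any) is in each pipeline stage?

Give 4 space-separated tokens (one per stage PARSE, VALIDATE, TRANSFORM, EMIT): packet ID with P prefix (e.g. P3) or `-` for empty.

Answer: P3 P2 P1 -

Derivation:
Tick 1: [PARSE:P1(v=19,ok=F), VALIDATE:-, TRANSFORM:-, EMIT:-] out:-; in:P1
Tick 2: [PARSE:P2(v=7,ok=F), VALIDATE:P1(v=19,ok=F), TRANSFORM:-, EMIT:-] out:-; in:P2
Tick 3: [PARSE:P3(v=15,ok=F), VALIDATE:P2(v=7,ok=F), TRANSFORM:P1(v=0,ok=F), EMIT:-] out:-; in:P3
At end of tick 3: ['P3', 'P2', 'P1', '-']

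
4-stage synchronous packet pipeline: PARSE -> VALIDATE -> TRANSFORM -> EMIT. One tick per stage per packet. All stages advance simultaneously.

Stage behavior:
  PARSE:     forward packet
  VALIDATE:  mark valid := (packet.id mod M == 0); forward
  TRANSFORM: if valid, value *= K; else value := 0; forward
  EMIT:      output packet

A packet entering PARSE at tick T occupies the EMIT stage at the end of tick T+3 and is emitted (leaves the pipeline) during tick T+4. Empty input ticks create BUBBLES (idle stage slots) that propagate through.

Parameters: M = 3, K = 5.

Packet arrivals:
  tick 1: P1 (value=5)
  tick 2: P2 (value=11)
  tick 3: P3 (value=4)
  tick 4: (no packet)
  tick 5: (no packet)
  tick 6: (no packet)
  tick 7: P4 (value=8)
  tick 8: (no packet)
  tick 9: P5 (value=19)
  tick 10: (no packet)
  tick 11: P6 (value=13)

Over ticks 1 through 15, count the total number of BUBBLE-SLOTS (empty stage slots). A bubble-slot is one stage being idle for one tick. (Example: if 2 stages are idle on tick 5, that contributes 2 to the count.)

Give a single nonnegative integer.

Tick 1: [PARSE:P1(v=5,ok=F), VALIDATE:-, TRANSFORM:-, EMIT:-] out:-; bubbles=3
Tick 2: [PARSE:P2(v=11,ok=F), VALIDATE:P1(v=5,ok=F), TRANSFORM:-, EMIT:-] out:-; bubbles=2
Tick 3: [PARSE:P3(v=4,ok=F), VALIDATE:P2(v=11,ok=F), TRANSFORM:P1(v=0,ok=F), EMIT:-] out:-; bubbles=1
Tick 4: [PARSE:-, VALIDATE:P3(v=4,ok=T), TRANSFORM:P2(v=0,ok=F), EMIT:P1(v=0,ok=F)] out:-; bubbles=1
Tick 5: [PARSE:-, VALIDATE:-, TRANSFORM:P3(v=20,ok=T), EMIT:P2(v=0,ok=F)] out:P1(v=0); bubbles=2
Tick 6: [PARSE:-, VALIDATE:-, TRANSFORM:-, EMIT:P3(v=20,ok=T)] out:P2(v=0); bubbles=3
Tick 7: [PARSE:P4(v=8,ok=F), VALIDATE:-, TRANSFORM:-, EMIT:-] out:P3(v=20); bubbles=3
Tick 8: [PARSE:-, VALIDATE:P4(v=8,ok=F), TRANSFORM:-, EMIT:-] out:-; bubbles=3
Tick 9: [PARSE:P5(v=19,ok=F), VALIDATE:-, TRANSFORM:P4(v=0,ok=F), EMIT:-] out:-; bubbles=2
Tick 10: [PARSE:-, VALIDATE:P5(v=19,ok=F), TRANSFORM:-, EMIT:P4(v=0,ok=F)] out:-; bubbles=2
Tick 11: [PARSE:P6(v=13,ok=F), VALIDATE:-, TRANSFORM:P5(v=0,ok=F), EMIT:-] out:P4(v=0); bubbles=2
Tick 12: [PARSE:-, VALIDATE:P6(v=13,ok=T), TRANSFORM:-, EMIT:P5(v=0,ok=F)] out:-; bubbles=2
Tick 13: [PARSE:-, VALIDATE:-, TRANSFORM:P6(v=65,ok=T), EMIT:-] out:P5(v=0); bubbles=3
Tick 14: [PARSE:-, VALIDATE:-, TRANSFORM:-, EMIT:P6(v=65,ok=T)] out:-; bubbles=3
Tick 15: [PARSE:-, VALIDATE:-, TRANSFORM:-, EMIT:-] out:P6(v=65); bubbles=4
Total bubble-slots: 36

Answer: 36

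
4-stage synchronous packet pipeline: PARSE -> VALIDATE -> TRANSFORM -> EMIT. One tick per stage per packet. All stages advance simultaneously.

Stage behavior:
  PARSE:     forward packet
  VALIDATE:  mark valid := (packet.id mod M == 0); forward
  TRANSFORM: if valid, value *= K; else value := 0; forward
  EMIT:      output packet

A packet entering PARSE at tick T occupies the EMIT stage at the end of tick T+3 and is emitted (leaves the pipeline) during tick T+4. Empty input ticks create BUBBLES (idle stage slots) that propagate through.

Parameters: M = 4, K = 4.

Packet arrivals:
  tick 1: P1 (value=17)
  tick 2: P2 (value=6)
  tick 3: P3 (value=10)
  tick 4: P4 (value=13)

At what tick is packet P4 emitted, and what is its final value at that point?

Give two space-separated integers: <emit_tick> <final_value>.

Tick 1: [PARSE:P1(v=17,ok=F), VALIDATE:-, TRANSFORM:-, EMIT:-] out:-; in:P1
Tick 2: [PARSE:P2(v=6,ok=F), VALIDATE:P1(v=17,ok=F), TRANSFORM:-, EMIT:-] out:-; in:P2
Tick 3: [PARSE:P3(v=10,ok=F), VALIDATE:P2(v=6,ok=F), TRANSFORM:P1(v=0,ok=F), EMIT:-] out:-; in:P3
Tick 4: [PARSE:P4(v=13,ok=F), VALIDATE:P3(v=10,ok=F), TRANSFORM:P2(v=0,ok=F), EMIT:P1(v=0,ok=F)] out:-; in:P4
Tick 5: [PARSE:-, VALIDATE:P4(v=13,ok=T), TRANSFORM:P3(v=0,ok=F), EMIT:P2(v=0,ok=F)] out:P1(v=0); in:-
Tick 6: [PARSE:-, VALIDATE:-, TRANSFORM:P4(v=52,ok=T), EMIT:P3(v=0,ok=F)] out:P2(v=0); in:-
Tick 7: [PARSE:-, VALIDATE:-, TRANSFORM:-, EMIT:P4(v=52,ok=T)] out:P3(v=0); in:-
Tick 8: [PARSE:-, VALIDATE:-, TRANSFORM:-, EMIT:-] out:P4(v=52); in:-
P4: arrives tick 4, valid=True (id=4, id%4=0), emit tick 8, final value 52

Answer: 8 52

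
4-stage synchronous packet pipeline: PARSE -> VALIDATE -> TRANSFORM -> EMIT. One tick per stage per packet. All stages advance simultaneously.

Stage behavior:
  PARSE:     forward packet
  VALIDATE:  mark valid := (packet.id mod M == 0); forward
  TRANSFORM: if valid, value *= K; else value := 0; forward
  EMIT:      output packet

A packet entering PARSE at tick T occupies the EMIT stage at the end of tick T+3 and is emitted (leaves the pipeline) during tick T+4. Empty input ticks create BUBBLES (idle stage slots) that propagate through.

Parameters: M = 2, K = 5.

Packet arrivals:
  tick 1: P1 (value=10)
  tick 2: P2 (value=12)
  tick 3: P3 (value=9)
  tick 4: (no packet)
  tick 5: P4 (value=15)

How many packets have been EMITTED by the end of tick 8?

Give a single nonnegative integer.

Tick 1: [PARSE:P1(v=10,ok=F), VALIDATE:-, TRANSFORM:-, EMIT:-] out:-; in:P1
Tick 2: [PARSE:P2(v=12,ok=F), VALIDATE:P1(v=10,ok=F), TRANSFORM:-, EMIT:-] out:-; in:P2
Tick 3: [PARSE:P3(v=9,ok=F), VALIDATE:P2(v=12,ok=T), TRANSFORM:P1(v=0,ok=F), EMIT:-] out:-; in:P3
Tick 4: [PARSE:-, VALIDATE:P3(v=9,ok=F), TRANSFORM:P2(v=60,ok=T), EMIT:P1(v=0,ok=F)] out:-; in:-
Tick 5: [PARSE:P4(v=15,ok=F), VALIDATE:-, TRANSFORM:P3(v=0,ok=F), EMIT:P2(v=60,ok=T)] out:P1(v=0); in:P4
Tick 6: [PARSE:-, VALIDATE:P4(v=15,ok=T), TRANSFORM:-, EMIT:P3(v=0,ok=F)] out:P2(v=60); in:-
Tick 7: [PARSE:-, VALIDATE:-, TRANSFORM:P4(v=75,ok=T), EMIT:-] out:P3(v=0); in:-
Tick 8: [PARSE:-, VALIDATE:-, TRANSFORM:-, EMIT:P4(v=75,ok=T)] out:-; in:-
Emitted by tick 8: ['P1', 'P2', 'P3']

Answer: 3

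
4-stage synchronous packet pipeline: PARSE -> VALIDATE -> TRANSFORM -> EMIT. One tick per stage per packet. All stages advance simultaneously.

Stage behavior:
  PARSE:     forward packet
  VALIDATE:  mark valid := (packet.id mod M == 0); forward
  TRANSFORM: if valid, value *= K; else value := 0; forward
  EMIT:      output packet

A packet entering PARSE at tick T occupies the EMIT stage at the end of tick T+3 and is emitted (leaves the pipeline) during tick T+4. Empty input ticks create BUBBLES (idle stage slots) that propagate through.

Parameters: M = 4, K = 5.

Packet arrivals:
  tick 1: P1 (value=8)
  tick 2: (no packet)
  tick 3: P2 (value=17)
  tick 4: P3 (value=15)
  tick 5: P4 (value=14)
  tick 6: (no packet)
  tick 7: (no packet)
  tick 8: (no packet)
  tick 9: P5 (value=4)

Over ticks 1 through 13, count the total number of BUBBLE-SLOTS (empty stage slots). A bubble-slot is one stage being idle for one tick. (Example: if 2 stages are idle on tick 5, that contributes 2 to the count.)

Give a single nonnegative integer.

Answer: 32

Derivation:
Tick 1: [PARSE:P1(v=8,ok=F), VALIDATE:-, TRANSFORM:-, EMIT:-] out:-; bubbles=3
Tick 2: [PARSE:-, VALIDATE:P1(v=8,ok=F), TRANSFORM:-, EMIT:-] out:-; bubbles=3
Tick 3: [PARSE:P2(v=17,ok=F), VALIDATE:-, TRANSFORM:P1(v=0,ok=F), EMIT:-] out:-; bubbles=2
Tick 4: [PARSE:P3(v=15,ok=F), VALIDATE:P2(v=17,ok=F), TRANSFORM:-, EMIT:P1(v=0,ok=F)] out:-; bubbles=1
Tick 5: [PARSE:P4(v=14,ok=F), VALIDATE:P3(v=15,ok=F), TRANSFORM:P2(v=0,ok=F), EMIT:-] out:P1(v=0); bubbles=1
Tick 6: [PARSE:-, VALIDATE:P4(v=14,ok=T), TRANSFORM:P3(v=0,ok=F), EMIT:P2(v=0,ok=F)] out:-; bubbles=1
Tick 7: [PARSE:-, VALIDATE:-, TRANSFORM:P4(v=70,ok=T), EMIT:P3(v=0,ok=F)] out:P2(v=0); bubbles=2
Tick 8: [PARSE:-, VALIDATE:-, TRANSFORM:-, EMIT:P4(v=70,ok=T)] out:P3(v=0); bubbles=3
Tick 9: [PARSE:P5(v=4,ok=F), VALIDATE:-, TRANSFORM:-, EMIT:-] out:P4(v=70); bubbles=3
Tick 10: [PARSE:-, VALIDATE:P5(v=4,ok=F), TRANSFORM:-, EMIT:-] out:-; bubbles=3
Tick 11: [PARSE:-, VALIDATE:-, TRANSFORM:P5(v=0,ok=F), EMIT:-] out:-; bubbles=3
Tick 12: [PARSE:-, VALIDATE:-, TRANSFORM:-, EMIT:P5(v=0,ok=F)] out:-; bubbles=3
Tick 13: [PARSE:-, VALIDATE:-, TRANSFORM:-, EMIT:-] out:P5(v=0); bubbles=4
Total bubble-slots: 32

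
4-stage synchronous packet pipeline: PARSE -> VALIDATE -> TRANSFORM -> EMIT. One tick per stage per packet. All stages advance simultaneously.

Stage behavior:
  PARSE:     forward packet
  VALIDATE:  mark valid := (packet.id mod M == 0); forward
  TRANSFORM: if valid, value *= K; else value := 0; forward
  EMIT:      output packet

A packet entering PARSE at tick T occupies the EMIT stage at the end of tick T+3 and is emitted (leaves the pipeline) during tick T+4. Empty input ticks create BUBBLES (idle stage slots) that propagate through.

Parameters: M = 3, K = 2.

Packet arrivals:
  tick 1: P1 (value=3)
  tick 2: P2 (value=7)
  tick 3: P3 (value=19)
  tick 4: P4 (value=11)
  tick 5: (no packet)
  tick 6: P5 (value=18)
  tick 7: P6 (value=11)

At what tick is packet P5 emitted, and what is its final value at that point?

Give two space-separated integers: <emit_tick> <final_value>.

Answer: 10 0

Derivation:
Tick 1: [PARSE:P1(v=3,ok=F), VALIDATE:-, TRANSFORM:-, EMIT:-] out:-; in:P1
Tick 2: [PARSE:P2(v=7,ok=F), VALIDATE:P1(v=3,ok=F), TRANSFORM:-, EMIT:-] out:-; in:P2
Tick 3: [PARSE:P3(v=19,ok=F), VALIDATE:P2(v=7,ok=F), TRANSFORM:P1(v=0,ok=F), EMIT:-] out:-; in:P3
Tick 4: [PARSE:P4(v=11,ok=F), VALIDATE:P3(v=19,ok=T), TRANSFORM:P2(v=0,ok=F), EMIT:P1(v=0,ok=F)] out:-; in:P4
Tick 5: [PARSE:-, VALIDATE:P4(v=11,ok=F), TRANSFORM:P3(v=38,ok=T), EMIT:P2(v=0,ok=F)] out:P1(v=0); in:-
Tick 6: [PARSE:P5(v=18,ok=F), VALIDATE:-, TRANSFORM:P4(v=0,ok=F), EMIT:P3(v=38,ok=T)] out:P2(v=0); in:P5
Tick 7: [PARSE:P6(v=11,ok=F), VALIDATE:P5(v=18,ok=F), TRANSFORM:-, EMIT:P4(v=0,ok=F)] out:P3(v=38); in:P6
Tick 8: [PARSE:-, VALIDATE:P6(v=11,ok=T), TRANSFORM:P5(v=0,ok=F), EMIT:-] out:P4(v=0); in:-
Tick 9: [PARSE:-, VALIDATE:-, TRANSFORM:P6(v=22,ok=T), EMIT:P5(v=0,ok=F)] out:-; in:-
Tick 10: [PARSE:-, VALIDATE:-, TRANSFORM:-, EMIT:P6(v=22,ok=T)] out:P5(v=0); in:-
Tick 11: [PARSE:-, VALIDATE:-, TRANSFORM:-, EMIT:-] out:P6(v=22); in:-
P5: arrives tick 6, valid=False (id=5, id%3=2), emit tick 10, final value 0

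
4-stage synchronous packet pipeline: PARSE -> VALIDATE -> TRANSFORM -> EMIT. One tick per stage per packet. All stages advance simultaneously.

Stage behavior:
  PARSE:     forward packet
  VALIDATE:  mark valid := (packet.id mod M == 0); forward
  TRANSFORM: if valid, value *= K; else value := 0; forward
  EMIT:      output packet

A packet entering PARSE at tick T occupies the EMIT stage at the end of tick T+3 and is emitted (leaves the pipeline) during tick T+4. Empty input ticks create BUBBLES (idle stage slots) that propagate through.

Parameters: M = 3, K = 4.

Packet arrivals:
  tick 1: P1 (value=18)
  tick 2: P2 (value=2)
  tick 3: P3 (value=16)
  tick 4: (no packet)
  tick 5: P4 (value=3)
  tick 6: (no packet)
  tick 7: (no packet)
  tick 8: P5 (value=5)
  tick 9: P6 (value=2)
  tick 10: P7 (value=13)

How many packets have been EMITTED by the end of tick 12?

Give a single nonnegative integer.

Answer: 5

Derivation:
Tick 1: [PARSE:P1(v=18,ok=F), VALIDATE:-, TRANSFORM:-, EMIT:-] out:-; in:P1
Tick 2: [PARSE:P2(v=2,ok=F), VALIDATE:P1(v=18,ok=F), TRANSFORM:-, EMIT:-] out:-; in:P2
Tick 3: [PARSE:P3(v=16,ok=F), VALIDATE:P2(v=2,ok=F), TRANSFORM:P1(v=0,ok=F), EMIT:-] out:-; in:P3
Tick 4: [PARSE:-, VALIDATE:P3(v=16,ok=T), TRANSFORM:P2(v=0,ok=F), EMIT:P1(v=0,ok=F)] out:-; in:-
Tick 5: [PARSE:P4(v=3,ok=F), VALIDATE:-, TRANSFORM:P3(v=64,ok=T), EMIT:P2(v=0,ok=F)] out:P1(v=0); in:P4
Tick 6: [PARSE:-, VALIDATE:P4(v=3,ok=F), TRANSFORM:-, EMIT:P3(v=64,ok=T)] out:P2(v=0); in:-
Tick 7: [PARSE:-, VALIDATE:-, TRANSFORM:P4(v=0,ok=F), EMIT:-] out:P3(v=64); in:-
Tick 8: [PARSE:P5(v=5,ok=F), VALIDATE:-, TRANSFORM:-, EMIT:P4(v=0,ok=F)] out:-; in:P5
Tick 9: [PARSE:P6(v=2,ok=F), VALIDATE:P5(v=5,ok=F), TRANSFORM:-, EMIT:-] out:P4(v=0); in:P6
Tick 10: [PARSE:P7(v=13,ok=F), VALIDATE:P6(v=2,ok=T), TRANSFORM:P5(v=0,ok=F), EMIT:-] out:-; in:P7
Tick 11: [PARSE:-, VALIDATE:P7(v=13,ok=F), TRANSFORM:P6(v=8,ok=T), EMIT:P5(v=0,ok=F)] out:-; in:-
Tick 12: [PARSE:-, VALIDATE:-, TRANSFORM:P7(v=0,ok=F), EMIT:P6(v=8,ok=T)] out:P5(v=0); in:-
Emitted by tick 12: ['P1', 'P2', 'P3', 'P4', 'P5']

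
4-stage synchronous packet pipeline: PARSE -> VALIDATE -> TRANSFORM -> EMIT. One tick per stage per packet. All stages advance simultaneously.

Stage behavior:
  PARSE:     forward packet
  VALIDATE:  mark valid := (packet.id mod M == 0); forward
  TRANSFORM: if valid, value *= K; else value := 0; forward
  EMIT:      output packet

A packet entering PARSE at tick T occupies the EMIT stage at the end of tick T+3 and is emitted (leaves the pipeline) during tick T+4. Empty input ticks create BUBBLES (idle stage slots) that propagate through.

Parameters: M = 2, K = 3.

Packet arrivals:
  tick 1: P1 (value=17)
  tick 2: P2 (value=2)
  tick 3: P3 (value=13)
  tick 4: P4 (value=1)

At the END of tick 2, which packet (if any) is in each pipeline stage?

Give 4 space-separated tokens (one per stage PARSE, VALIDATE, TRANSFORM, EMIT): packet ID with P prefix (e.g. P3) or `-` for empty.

Tick 1: [PARSE:P1(v=17,ok=F), VALIDATE:-, TRANSFORM:-, EMIT:-] out:-; in:P1
Tick 2: [PARSE:P2(v=2,ok=F), VALIDATE:P1(v=17,ok=F), TRANSFORM:-, EMIT:-] out:-; in:P2
At end of tick 2: ['P2', 'P1', '-', '-']

Answer: P2 P1 - -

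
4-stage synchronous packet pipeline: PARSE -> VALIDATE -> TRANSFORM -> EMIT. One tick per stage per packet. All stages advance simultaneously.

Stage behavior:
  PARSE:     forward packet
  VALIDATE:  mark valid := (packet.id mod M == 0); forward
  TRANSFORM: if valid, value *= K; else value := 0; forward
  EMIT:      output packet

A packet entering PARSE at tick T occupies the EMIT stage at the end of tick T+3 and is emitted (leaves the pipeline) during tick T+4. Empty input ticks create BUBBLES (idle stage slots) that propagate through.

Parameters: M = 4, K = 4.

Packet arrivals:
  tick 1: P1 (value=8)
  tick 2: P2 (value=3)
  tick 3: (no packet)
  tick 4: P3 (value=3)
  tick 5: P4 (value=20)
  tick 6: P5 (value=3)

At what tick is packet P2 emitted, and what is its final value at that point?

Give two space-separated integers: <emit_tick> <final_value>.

Tick 1: [PARSE:P1(v=8,ok=F), VALIDATE:-, TRANSFORM:-, EMIT:-] out:-; in:P1
Tick 2: [PARSE:P2(v=3,ok=F), VALIDATE:P1(v=8,ok=F), TRANSFORM:-, EMIT:-] out:-; in:P2
Tick 3: [PARSE:-, VALIDATE:P2(v=3,ok=F), TRANSFORM:P1(v=0,ok=F), EMIT:-] out:-; in:-
Tick 4: [PARSE:P3(v=3,ok=F), VALIDATE:-, TRANSFORM:P2(v=0,ok=F), EMIT:P1(v=0,ok=F)] out:-; in:P3
Tick 5: [PARSE:P4(v=20,ok=F), VALIDATE:P3(v=3,ok=F), TRANSFORM:-, EMIT:P2(v=0,ok=F)] out:P1(v=0); in:P4
Tick 6: [PARSE:P5(v=3,ok=F), VALIDATE:P4(v=20,ok=T), TRANSFORM:P3(v=0,ok=F), EMIT:-] out:P2(v=0); in:P5
Tick 7: [PARSE:-, VALIDATE:P5(v=3,ok=F), TRANSFORM:P4(v=80,ok=T), EMIT:P3(v=0,ok=F)] out:-; in:-
Tick 8: [PARSE:-, VALIDATE:-, TRANSFORM:P5(v=0,ok=F), EMIT:P4(v=80,ok=T)] out:P3(v=0); in:-
Tick 9: [PARSE:-, VALIDATE:-, TRANSFORM:-, EMIT:P5(v=0,ok=F)] out:P4(v=80); in:-
Tick 10: [PARSE:-, VALIDATE:-, TRANSFORM:-, EMIT:-] out:P5(v=0); in:-
P2: arrives tick 2, valid=False (id=2, id%4=2), emit tick 6, final value 0

Answer: 6 0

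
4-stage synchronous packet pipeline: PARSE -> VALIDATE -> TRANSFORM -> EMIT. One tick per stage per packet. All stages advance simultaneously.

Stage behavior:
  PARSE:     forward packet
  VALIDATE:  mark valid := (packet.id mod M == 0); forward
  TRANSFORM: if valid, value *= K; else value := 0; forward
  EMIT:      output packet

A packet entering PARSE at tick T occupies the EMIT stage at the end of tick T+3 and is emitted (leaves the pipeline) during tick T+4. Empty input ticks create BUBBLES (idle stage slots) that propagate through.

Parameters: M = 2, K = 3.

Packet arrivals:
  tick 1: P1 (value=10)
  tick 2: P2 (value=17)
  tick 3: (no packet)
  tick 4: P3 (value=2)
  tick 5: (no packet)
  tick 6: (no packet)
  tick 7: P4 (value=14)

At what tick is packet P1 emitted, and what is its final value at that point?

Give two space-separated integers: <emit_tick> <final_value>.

Tick 1: [PARSE:P1(v=10,ok=F), VALIDATE:-, TRANSFORM:-, EMIT:-] out:-; in:P1
Tick 2: [PARSE:P2(v=17,ok=F), VALIDATE:P1(v=10,ok=F), TRANSFORM:-, EMIT:-] out:-; in:P2
Tick 3: [PARSE:-, VALIDATE:P2(v=17,ok=T), TRANSFORM:P1(v=0,ok=F), EMIT:-] out:-; in:-
Tick 4: [PARSE:P3(v=2,ok=F), VALIDATE:-, TRANSFORM:P2(v=51,ok=T), EMIT:P1(v=0,ok=F)] out:-; in:P3
Tick 5: [PARSE:-, VALIDATE:P3(v=2,ok=F), TRANSFORM:-, EMIT:P2(v=51,ok=T)] out:P1(v=0); in:-
Tick 6: [PARSE:-, VALIDATE:-, TRANSFORM:P3(v=0,ok=F), EMIT:-] out:P2(v=51); in:-
Tick 7: [PARSE:P4(v=14,ok=F), VALIDATE:-, TRANSFORM:-, EMIT:P3(v=0,ok=F)] out:-; in:P4
Tick 8: [PARSE:-, VALIDATE:P4(v=14,ok=T), TRANSFORM:-, EMIT:-] out:P3(v=0); in:-
Tick 9: [PARSE:-, VALIDATE:-, TRANSFORM:P4(v=42,ok=T), EMIT:-] out:-; in:-
Tick 10: [PARSE:-, VALIDATE:-, TRANSFORM:-, EMIT:P4(v=42,ok=T)] out:-; in:-
Tick 11: [PARSE:-, VALIDATE:-, TRANSFORM:-, EMIT:-] out:P4(v=42); in:-
P1: arrives tick 1, valid=False (id=1, id%2=1), emit tick 5, final value 0

Answer: 5 0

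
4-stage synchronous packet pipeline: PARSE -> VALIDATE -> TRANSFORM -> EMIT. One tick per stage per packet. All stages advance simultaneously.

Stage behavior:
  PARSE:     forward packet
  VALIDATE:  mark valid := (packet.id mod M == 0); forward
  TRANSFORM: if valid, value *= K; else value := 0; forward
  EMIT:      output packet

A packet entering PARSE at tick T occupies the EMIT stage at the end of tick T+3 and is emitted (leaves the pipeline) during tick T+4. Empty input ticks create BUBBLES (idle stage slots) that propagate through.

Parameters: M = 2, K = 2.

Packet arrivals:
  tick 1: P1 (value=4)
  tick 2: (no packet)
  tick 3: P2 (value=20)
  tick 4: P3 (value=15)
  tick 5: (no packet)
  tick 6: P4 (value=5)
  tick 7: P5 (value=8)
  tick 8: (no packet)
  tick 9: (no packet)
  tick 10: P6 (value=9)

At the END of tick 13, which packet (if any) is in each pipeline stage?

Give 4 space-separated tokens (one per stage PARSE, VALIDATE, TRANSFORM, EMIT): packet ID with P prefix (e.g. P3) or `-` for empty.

Answer: - - - P6

Derivation:
Tick 1: [PARSE:P1(v=4,ok=F), VALIDATE:-, TRANSFORM:-, EMIT:-] out:-; in:P1
Tick 2: [PARSE:-, VALIDATE:P1(v=4,ok=F), TRANSFORM:-, EMIT:-] out:-; in:-
Tick 3: [PARSE:P2(v=20,ok=F), VALIDATE:-, TRANSFORM:P1(v=0,ok=F), EMIT:-] out:-; in:P2
Tick 4: [PARSE:P3(v=15,ok=F), VALIDATE:P2(v=20,ok=T), TRANSFORM:-, EMIT:P1(v=0,ok=F)] out:-; in:P3
Tick 5: [PARSE:-, VALIDATE:P3(v=15,ok=F), TRANSFORM:P2(v=40,ok=T), EMIT:-] out:P1(v=0); in:-
Tick 6: [PARSE:P4(v=5,ok=F), VALIDATE:-, TRANSFORM:P3(v=0,ok=F), EMIT:P2(v=40,ok=T)] out:-; in:P4
Tick 7: [PARSE:P5(v=8,ok=F), VALIDATE:P4(v=5,ok=T), TRANSFORM:-, EMIT:P3(v=0,ok=F)] out:P2(v=40); in:P5
Tick 8: [PARSE:-, VALIDATE:P5(v=8,ok=F), TRANSFORM:P4(v=10,ok=T), EMIT:-] out:P3(v=0); in:-
Tick 9: [PARSE:-, VALIDATE:-, TRANSFORM:P5(v=0,ok=F), EMIT:P4(v=10,ok=T)] out:-; in:-
Tick 10: [PARSE:P6(v=9,ok=F), VALIDATE:-, TRANSFORM:-, EMIT:P5(v=0,ok=F)] out:P4(v=10); in:P6
Tick 11: [PARSE:-, VALIDATE:P6(v=9,ok=T), TRANSFORM:-, EMIT:-] out:P5(v=0); in:-
Tick 12: [PARSE:-, VALIDATE:-, TRANSFORM:P6(v=18,ok=T), EMIT:-] out:-; in:-
Tick 13: [PARSE:-, VALIDATE:-, TRANSFORM:-, EMIT:P6(v=18,ok=T)] out:-; in:-
At end of tick 13: ['-', '-', '-', 'P6']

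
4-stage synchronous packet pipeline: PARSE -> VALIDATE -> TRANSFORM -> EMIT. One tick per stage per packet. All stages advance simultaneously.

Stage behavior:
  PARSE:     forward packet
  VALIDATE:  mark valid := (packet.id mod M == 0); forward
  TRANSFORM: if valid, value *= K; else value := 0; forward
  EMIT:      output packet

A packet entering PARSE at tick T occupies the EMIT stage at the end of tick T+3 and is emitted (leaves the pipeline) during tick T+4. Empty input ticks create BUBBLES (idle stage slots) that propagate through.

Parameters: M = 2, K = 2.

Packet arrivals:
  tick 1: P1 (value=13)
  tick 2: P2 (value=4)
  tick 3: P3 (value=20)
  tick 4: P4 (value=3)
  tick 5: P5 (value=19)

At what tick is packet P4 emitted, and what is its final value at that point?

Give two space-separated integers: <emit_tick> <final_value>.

Tick 1: [PARSE:P1(v=13,ok=F), VALIDATE:-, TRANSFORM:-, EMIT:-] out:-; in:P1
Tick 2: [PARSE:P2(v=4,ok=F), VALIDATE:P1(v=13,ok=F), TRANSFORM:-, EMIT:-] out:-; in:P2
Tick 3: [PARSE:P3(v=20,ok=F), VALIDATE:P2(v=4,ok=T), TRANSFORM:P1(v=0,ok=F), EMIT:-] out:-; in:P3
Tick 4: [PARSE:P4(v=3,ok=F), VALIDATE:P3(v=20,ok=F), TRANSFORM:P2(v=8,ok=T), EMIT:P1(v=0,ok=F)] out:-; in:P4
Tick 5: [PARSE:P5(v=19,ok=F), VALIDATE:P4(v=3,ok=T), TRANSFORM:P3(v=0,ok=F), EMIT:P2(v=8,ok=T)] out:P1(v=0); in:P5
Tick 6: [PARSE:-, VALIDATE:P5(v=19,ok=F), TRANSFORM:P4(v=6,ok=T), EMIT:P3(v=0,ok=F)] out:P2(v=8); in:-
Tick 7: [PARSE:-, VALIDATE:-, TRANSFORM:P5(v=0,ok=F), EMIT:P4(v=6,ok=T)] out:P3(v=0); in:-
Tick 8: [PARSE:-, VALIDATE:-, TRANSFORM:-, EMIT:P5(v=0,ok=F)] out:P4(v=6); in:-
Tick 9: [PARSE:-, VALIDATE:-, TRANSFORM:-, EMIT:-] out:P5(v=0); in:-
P4: arrives tick 4, valid=True (id=4, id%2=0), emit tick 8, final value 6

Answer: 8 6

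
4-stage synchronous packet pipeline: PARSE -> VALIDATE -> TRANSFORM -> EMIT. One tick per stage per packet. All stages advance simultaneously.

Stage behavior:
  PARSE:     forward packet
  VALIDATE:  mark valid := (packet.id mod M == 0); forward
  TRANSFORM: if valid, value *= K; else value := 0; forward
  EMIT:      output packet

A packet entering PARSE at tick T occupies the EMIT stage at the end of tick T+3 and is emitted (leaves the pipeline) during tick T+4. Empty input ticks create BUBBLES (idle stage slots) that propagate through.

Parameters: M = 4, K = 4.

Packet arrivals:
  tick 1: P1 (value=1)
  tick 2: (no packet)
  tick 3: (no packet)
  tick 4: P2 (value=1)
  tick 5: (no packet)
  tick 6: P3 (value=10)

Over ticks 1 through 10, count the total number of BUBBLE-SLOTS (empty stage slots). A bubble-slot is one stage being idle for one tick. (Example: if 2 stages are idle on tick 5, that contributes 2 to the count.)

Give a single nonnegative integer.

Answer: 28

Derivation:
Tick 1: [PARSE:P1(v=1,ok=F), VALIDATE:-, TRANSFORM:-, EMIT:-] out:-; bubbles=3
Tick 2: [PARSE:-, VALIDATE:P1(v=1,ok=F), TRANSFORM:-, EMIT:-] out:-; bubbles=3
Tick 3: [PARSE:-, VALIDATE:-, TRANSFORM:P1(v=0,ok=F), EMIT:-] out:-; bubbles=3
Tick 4: [PARSE:P2(v=1,ok=F), VALIDATE:-, TRANSFORM:-, EMIT:P1(v=0,ok=F)] out:-; bubbles=2
Tick 5: [PARSE:-, VALIDATE:P2(v=1,ok=F), TRANSFORM:-, EMIT:-] out:P1(v=0); bubbles=3
Tick 6: [PARSE:P3(v=10,ok=F), VALIDATE:-, TRANSFORM:P2(v=0,ok=F), EMIT:-] out:-; bubbles=2
Tick 7: [PARSE:-, VALIDATE:P3(v=10,ok=F), TRANSFORM:-, EMIT:P2(v=0,ok=F)] out:-; bubbles=2
Tick 8: [PARSE:-, VALIDATE:-, TRANSFORM:P3(v=0,ok=F), EMIT:-] out:P2(v=0); bubbles=3
Tick 9: [PARSE:-, VALIDATE:-, TRANSFORM:-, EMIT:P3(v=0,ok=F)] out:-; bubbles=3
Tick 10: [PARSE:-, VALIDATE:-, TRANSFORM:-, EMIT:-] out:P3(v=0); bubbles=4
Total bubble-slots: 28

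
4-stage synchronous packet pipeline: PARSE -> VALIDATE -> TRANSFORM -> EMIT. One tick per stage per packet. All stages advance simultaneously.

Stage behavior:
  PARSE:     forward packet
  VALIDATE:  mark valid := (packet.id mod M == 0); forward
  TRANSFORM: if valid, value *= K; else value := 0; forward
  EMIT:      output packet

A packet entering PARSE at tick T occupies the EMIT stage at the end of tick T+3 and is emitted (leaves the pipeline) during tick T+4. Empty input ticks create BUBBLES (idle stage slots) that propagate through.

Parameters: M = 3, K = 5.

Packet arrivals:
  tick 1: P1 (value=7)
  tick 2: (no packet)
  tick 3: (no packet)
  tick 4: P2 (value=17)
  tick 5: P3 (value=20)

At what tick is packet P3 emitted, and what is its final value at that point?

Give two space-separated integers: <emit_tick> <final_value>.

Answer: 9 100

Derivation:
Tick 1: [PARSE:P1(v=7,ok=F), VALIDATE:-, TRANSFORM:-, EMIT:-] out:-; in:P1
Tick 2: [PARSE:-, VALIDATE:P1(v=7,ok=F), TRANSFORM:-, EMIT:-] out:-; in:-
Tick 3: [PARSE:-, VALIDATE:-, TRANSFORM:P1(v=0,ok=F), EMIT:-] out:-; in:-
Tick 4: [PARSE:P2(v=17,ok=F), VALIDATE:-, TRANSFORM:-, EMIT:P1(v=0,ok=F)] out:-; in:P2
Tick 5: [PARSE:P3(v=20,ok=F), VALIDATE:P2(v=17,ok=F), TRANSFORM:-, EMIT:-] out:P1(v=0); in:P3
Tick 6: [PARSE:-, VALIDATE:P3(v=20,ok=T), TRANSFORM:P2(v=0,ok=F), EMIT:-] out:-; in:-
Tick 7: [PARSE:-, VALIDATE:-, TRANSFORM:P3(v=100,ok=T), EMIT:P2(v=0,ok=F)] out:-; in:-
Tick 8: [PARSE:-, VALIDATE:-, TRANSFORM:-, EMIT:P3(v=100,ok=T)] out:P2(v=0); in:-
Tick 9: [PARSE:-, VALIDATE:-, TRANSFORM:-, EMIT:-] out:P3(v=100); in:-
P3: arrives tick 5, valid=True (id=3, id%3=0), emit tick 9, final value 100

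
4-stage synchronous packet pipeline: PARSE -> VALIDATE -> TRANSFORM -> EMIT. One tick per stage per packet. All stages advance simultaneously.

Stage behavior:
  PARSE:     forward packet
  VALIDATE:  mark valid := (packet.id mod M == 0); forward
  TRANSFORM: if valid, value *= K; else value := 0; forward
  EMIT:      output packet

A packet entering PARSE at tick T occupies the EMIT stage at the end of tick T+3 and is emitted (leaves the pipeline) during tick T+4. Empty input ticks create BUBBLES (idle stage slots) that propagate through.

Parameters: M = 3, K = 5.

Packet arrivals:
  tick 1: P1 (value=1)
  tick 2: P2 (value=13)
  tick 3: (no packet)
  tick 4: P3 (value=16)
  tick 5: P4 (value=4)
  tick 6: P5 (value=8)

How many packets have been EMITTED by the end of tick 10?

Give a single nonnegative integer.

Answer: 5

Derivation:
Tick 1: [PARSE:P1(v=1,ok=F), VALIDATE:-, TRANSFORM:-, EMIT:-] out:-; in:P1
Tick 2: [PARSE:P2(v=13,ok=F), VALIDATE:P1(v=1,ok=F), TRANSFORM:-, EMIT:-] out:-; in:P2
Tick 3: [PARSE:-, VALIDATE:P2(v=13,ok=F), TRANSFORM:P1(v=0,ok=F), EMIT:-] out:-; in:-
Tick 4: [PARSE:P3(v=16,ok=F), VALIDATE:-, TRANSFORM:P2(v=0,ok=F), EMIT:P1(v=0,ok=F)] out:-; in:P3
Tick 5: [PARSE:P4(v=4,ok=F), VALIDATE:P3(v=16,ok=T), TRANSFORM:-, EMIT:P2(v=0,ok=F)] out:P1(v=0); in:P4
Tick 6: [PARSE:P5(v=8,ok=F), VALIDATE:P4(v=4,ok=F), TRANSFORM:P3(v=80,ok=T), EMIT:-] out:P2(v=0); in:P5
Tick 7: [PARSE:-, VALIDATE:P5(v=8,ok=F), TRANSFORM:P4(v=0,ok=F), EMIT:P3(v=80,ok=T)] out:-; in:-
Tick 8: [PARSE:-, VALIDATE:-, TRANSFORM:P5(v=0,ok=F), EMIT:P4(v=0,ok=F)] out:P3(v=80); in:-
Tick 9: [PARSE:-, VALIDATE:-, TRANSFORM:-, EMIT:P5(v=0,ok=F)] out:P4(v=0); in:-
Tick 10: [PARSE:-, VALIDATE:-, TRANSFORM:-, EMIT:-] out:P5(v=0); in:-
Emitted by tick 10: ['P1', 'P2', 'P3', 'P4', 'P5']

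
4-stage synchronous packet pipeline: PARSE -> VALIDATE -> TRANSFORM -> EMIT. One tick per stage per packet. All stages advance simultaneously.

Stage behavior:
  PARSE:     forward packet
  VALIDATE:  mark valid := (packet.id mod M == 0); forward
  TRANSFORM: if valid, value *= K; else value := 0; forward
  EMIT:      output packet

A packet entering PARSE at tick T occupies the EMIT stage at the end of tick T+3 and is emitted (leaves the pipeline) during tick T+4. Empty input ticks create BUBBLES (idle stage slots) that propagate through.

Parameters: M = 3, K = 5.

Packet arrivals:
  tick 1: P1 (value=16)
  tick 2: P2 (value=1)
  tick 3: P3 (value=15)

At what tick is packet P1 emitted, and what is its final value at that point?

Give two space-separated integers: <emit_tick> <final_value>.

Answer: 5 0

Derivation:
Tick 1: [PARSE:P1(v=16,ok=F), VALIDATE:-, TRANSFORM:-, EMIT:-] out:-; in:P1
Tick 2: [PARSE:P2(v=1,ok=F), VALIDATE:P1(v=16,ok=F), TRANSFORM:-, EMIT:-] out:-; in:P2
Tick 3: [PARSE:P3(v=15,ok=F), VALIDATE:P2(v=1,ok=F), TRANSFORM:P1(v=0,ok=F), EMIT:-] out:-; in:P3
Tick 4: [PARSE:-, VALIDATE:P3(v=15,ok=T), TRANSFORM:P2(v=0,ok=F), EMIT:P1(v=0,ok=F)] out:-; in:-
Tick 5: [PARSE:-, VALIDATE:-, TRANSFORM:P3(v=75,ok=T), EMIT:P2(v=0,ok=F)] out:P1(v=0); in:-
Tick 6: [PARSE:-, VALIDATE:-, TRANSFORM:-, EMIT:P3(v=75,ok=T)] out:P2(v=0); in:-
Tick 7: [PARSE:-, VALIDATE:-, TRANSFORM:-, EMIT:-] out:P3(v=75); in:-
P1: arrives tick 1, valid=False (id=1, id%3=1), emit tick 5, final value 0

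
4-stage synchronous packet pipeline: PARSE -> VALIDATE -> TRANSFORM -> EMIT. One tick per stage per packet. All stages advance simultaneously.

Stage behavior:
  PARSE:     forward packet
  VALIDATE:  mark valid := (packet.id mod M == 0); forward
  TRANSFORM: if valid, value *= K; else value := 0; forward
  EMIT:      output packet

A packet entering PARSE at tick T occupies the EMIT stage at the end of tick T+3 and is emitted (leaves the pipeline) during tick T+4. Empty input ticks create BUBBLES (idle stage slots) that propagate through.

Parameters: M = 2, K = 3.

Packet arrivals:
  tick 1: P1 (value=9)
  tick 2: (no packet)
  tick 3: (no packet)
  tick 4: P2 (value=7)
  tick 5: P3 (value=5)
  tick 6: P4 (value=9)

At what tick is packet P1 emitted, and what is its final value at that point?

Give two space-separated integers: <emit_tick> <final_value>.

Answer: 5 0

Derivation:
Tick 1: [PARSE:P1(v=9,ok=F), VALIDATE:-, TRANSFORM:-, EMIT:-] out:-; in:P1
Tick 2: [PARSE:-, VALIDATE:P1(v=9,ok=F), TRANSFORM:-, EMIT:-] out:-; in:-
Tick 3: [PARSE:-, VALIDATE:-, TRANSFORM:P1(v=0,ok=F), EMIT:-] out:-; in:-
Tick 4: [PARSE:P2(v=7,ok=F), VALIDATE:-, TRANSFORM:-, EMIT:P1(v=0,ok=F)] out:-; in:P2
Tick 5: [PARSE:P3(v=5,ok=F), VALIDATE:P2(v=7,ok=T), TRANSFORM:-, EMIT:-] out:P1(v=0); in:P3
Tick 6: [PARSE:P4(v=9,ok=F), VALIDATE:P3(v=5,ok=F), TRANSFORM:P2(v=21,ok=T), EMIT:-] out:-; in:P4
Tick 7: [PARSE:-, VALIDATE:P4(v=9,ok=T), TRANSFORM:P3(v=0,ok=F), EMIT:P2(v=21,ok=T)] out:-; in:-
Tick 8: [PARSE:-, VALIDATE:-, TRANSFORM:P4(v=27,ok=T), EMIT:P3(v=0,ok=F)] out:P2(v=21); in:-
Tick 9: [PARSE:-, VALIDATE:-, TRANSFORM:-, EMIT:P4(v=27,ok=T)] out:P3(v=0); in:-
Tick 10: [PARSE:-, VALIDATE:-, TRANSFORM:-, EMIT:-] out:P4(v=27); in:-
P1: arrives tick 1, valid=False (id=1, id%2=1), emit tick 5, final value 0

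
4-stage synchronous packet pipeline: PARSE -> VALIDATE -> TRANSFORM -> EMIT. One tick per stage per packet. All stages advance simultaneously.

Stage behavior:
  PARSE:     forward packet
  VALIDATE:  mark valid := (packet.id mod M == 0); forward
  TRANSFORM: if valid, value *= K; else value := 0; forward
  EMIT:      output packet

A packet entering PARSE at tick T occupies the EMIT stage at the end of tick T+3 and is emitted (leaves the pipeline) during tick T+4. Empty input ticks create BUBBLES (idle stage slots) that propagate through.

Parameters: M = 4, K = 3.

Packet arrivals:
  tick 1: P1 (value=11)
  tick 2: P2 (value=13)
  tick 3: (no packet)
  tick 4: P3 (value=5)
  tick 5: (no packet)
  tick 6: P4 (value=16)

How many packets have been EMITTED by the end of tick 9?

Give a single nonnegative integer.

Tick 1: [PARSE:P1(v=11,ok=F), VALIDATE:-, TRANSFORM:-, EMIT:-] out:-; in:P1
Tick 2: [PARSE:P2(v=13,ok=F), VALIDATE:P1(v=11,ok=F), TRANSFORM:-, EMIT:-] out:-; in:P2
Tick 3: [PARSE:-, VALIDATE:P2(v=13,ok=F), TRANSFORM:P1(v=0,ok=F), EMIT:-] out:-; in:-
Tick 4: [PARSE:P3(v=5,ok=F), VALIDATE:-, TRANSFORM:P2(v=0,ok=F), EMIT:P1(v=0,ok=F)] out:-; in:P3
Tick 5: [PARSE:-, VALIDATE:P3(v=5,ok=F), TRANSFORM:-, EMIT:P2(v=0,ok=F)] out:P1(v=0); in:-
Tick 6: [PARSE:P4(v=16,ok=F), VALIDATE:-, TRANSFORM:P3(v=0,ok=F), EMIT:-] out:P2(v=0); in:P4
Tick 7: [PARSE:-, VALIDATE:P4(v=16,ok=T), TRANSFORM:-, EMIT:P3(v=0,ok=F)] out:-; in:-
Tick 8: [PARSE:-, VALIDATE:-, TRANSFORM:P4(v=48,ok=T), EMIT:-] out:P3(v=0); in:-
Tick 9: [PARSE:-, VALIDATE:-, TRANSFORM:-, EMIT:P4(v=48,ok=T)] out:-; in:-
Emitted by tick 9: ['P1', 'P2', 'P3']

Answer: 3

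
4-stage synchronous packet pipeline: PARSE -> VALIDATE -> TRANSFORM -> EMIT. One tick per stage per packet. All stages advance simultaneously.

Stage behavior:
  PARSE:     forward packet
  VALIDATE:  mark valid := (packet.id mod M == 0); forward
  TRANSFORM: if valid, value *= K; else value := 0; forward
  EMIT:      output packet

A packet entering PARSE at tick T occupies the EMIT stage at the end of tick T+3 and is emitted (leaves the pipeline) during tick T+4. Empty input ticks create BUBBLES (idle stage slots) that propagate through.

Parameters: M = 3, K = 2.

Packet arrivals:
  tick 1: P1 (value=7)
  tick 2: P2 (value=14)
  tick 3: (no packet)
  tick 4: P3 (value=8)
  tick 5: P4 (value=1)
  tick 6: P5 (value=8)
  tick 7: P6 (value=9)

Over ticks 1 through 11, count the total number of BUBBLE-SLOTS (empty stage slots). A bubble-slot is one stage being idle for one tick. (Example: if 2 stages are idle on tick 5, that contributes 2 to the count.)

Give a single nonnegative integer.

Tick 1: [PARSE:P1(v=7,ok=F), VALIDATE:-, TRANSFORM:-, EMIT:-] out:-; bubbles=3
Tick 2: [PARSE:P2(v=14,ok=F), VALIDATE:P1(v=7,ok=F), TRANSFORM:-, EMIT:-] out:-; bubbles=2
Tick 3: [PARSE:-, VALIDATE:P2(v=14,ok=F), TRANSFORM:P1(v=0,ok=F), EMIT:-] out:-; bubbles=2
Tick 4: [PARSE:P3(v=8,ok=F), VALIDATE:-, TRANSFORM:P2(v=0,ok=F), EMIT:P1(v=0,ok=F)] out:-; bubbles=1
Tick 5: [PARSE:P4(v=1,ok=F), VALIDATE:P3(v=8,ok=T), TRANSFORM:-, EMIT:P2(v=0,ok=F)] out:P1(v=0); bubbles=1
Tick 6: [PARSE:P5(v=8,ok=F), VALIDATE:P4(v=1,ok=F), TRANSFORM:P3(v=16,ok=T), EMIT:-] out:P2(v=0); bubbles=1
Tick 7: [PARSE:P6(v=9,ok=F), VALIDATE:P5(v=8,ok=F), TRANSFORM:P4(v=0,ok=F), EMIT:P3(v=16,ok=T)] out:-; bubbles=0
Tick 8: [PARSE:-, VALIDATE:P6(v=9,ok=T), TRANSFORM:P5(v=0,ok=F), EMIT:P4(v=0,ok=F)] out:P3(v=16); bubbles=1
Tick 9: [PARSE:-, VALIDATE:-, TRANSFORM:P6(v=18,ok=T), EMIT:P5(v=0,ok=F)] out:P4(v=0); bubbles=2
Tick 10: [PARSE:-, VALIDATE:-, TRANSFORM:-, EMIT:P6(v=18,ok=T)] out:P5(v=0); bubbles=3
Tick 11: [PARSE:-, VALIDATE:-, TRANSFORM:-, EMIT:-] out:P6(v=18); bubbles=4
Total bubble-slots: 20

Answer: 20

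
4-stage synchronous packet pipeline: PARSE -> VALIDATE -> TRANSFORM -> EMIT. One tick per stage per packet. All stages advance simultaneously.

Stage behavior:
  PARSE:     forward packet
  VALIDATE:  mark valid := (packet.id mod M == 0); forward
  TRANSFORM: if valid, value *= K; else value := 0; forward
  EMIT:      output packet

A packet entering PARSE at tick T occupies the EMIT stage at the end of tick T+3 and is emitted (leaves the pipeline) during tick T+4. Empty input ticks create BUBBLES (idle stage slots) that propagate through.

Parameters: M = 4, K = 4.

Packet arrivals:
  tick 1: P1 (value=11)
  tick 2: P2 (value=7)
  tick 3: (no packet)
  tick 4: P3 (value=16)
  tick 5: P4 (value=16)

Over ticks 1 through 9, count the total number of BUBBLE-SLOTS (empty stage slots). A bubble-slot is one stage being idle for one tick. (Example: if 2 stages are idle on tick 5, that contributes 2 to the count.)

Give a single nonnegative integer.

Tick 1: [PARSE:P1(v=11,ok=F), VALIDATE:-, TRANSFORM:-, EMIT:-] out:-; bubbles=3
Tick 2: [PARSE:P2(v=7,ok=F), VALIDATE:P1(v=11,ok=F), TRANSFORM:-, EMIT:-] out:-; bubbles=2
Tick 3: [PARSE:-, VALIDATE:P2(v=7,ok=F), TRANSFORM:P1(v=0,ok=F), EMIT:-] out:-; bubbles=2
Tick 4: [PARSE:P3(v=16,ok=F), VALIDATE:-, TRANSFORM:P2(v=0,ok=F), EMIT:P1(v=0,ok=F)] out:-; bubbles=1
Tick 5: [PARSE:P4(v=16,ok=F), VALIDATE:P3(v=16,ok=F), TRANSFORM:-, EMIT:P2(v=0,ok=F)] out:P1(v=0); bubbles=1
Tick 6: [PARSE:-, VALIDATE:P4(v=16,ok=T), TRANSFORM:P3(v=0,ok=F), EMIT:-] out:P2(v=0); bubbles=2
Tick 7: [PARSE:-, VALIDATE:-, TRANSFORM:P4(v=64,ok=T), EMIT:P3(v=0,ok=F)] out:-; bubbles=2
Tick 8: [PARSE:-, VALIDATE:-, TRANSFORM:-, EMIT:P4(v=64,ok=T)] out:P3(v=0); bubbles=3
Tick 9: [PARSE:-, VALIDATE:-, TRANSFORM:-, EMIT:-] out:P4(v=64); bubbles=4
Total bubble-slots: 20

Answer: 20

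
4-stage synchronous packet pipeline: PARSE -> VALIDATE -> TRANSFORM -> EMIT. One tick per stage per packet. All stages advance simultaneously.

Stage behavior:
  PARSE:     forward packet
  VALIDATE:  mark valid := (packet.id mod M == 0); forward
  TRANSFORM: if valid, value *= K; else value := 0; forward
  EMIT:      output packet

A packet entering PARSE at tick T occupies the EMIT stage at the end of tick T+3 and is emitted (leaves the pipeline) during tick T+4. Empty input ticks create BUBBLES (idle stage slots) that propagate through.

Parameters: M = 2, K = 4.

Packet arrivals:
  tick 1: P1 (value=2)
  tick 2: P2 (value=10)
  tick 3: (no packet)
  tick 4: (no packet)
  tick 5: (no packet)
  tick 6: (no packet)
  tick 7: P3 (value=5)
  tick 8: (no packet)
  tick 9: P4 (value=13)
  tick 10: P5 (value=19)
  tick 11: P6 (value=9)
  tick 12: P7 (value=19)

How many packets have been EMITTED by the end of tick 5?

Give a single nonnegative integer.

Tick 1: [PARSE:P1(v=2,ok=F), VALIDATE:-, TRANSFORM:-, EMIT:-] out:-; in:P1
Tick 2: [PARSE:P2(v=10,ok=F), VALIDATE:P1(v=2,ok=F), TRANSFORM:-, EMIT:-] out:-; in:P2
Tick 3: [PARSE:-, VALIDATE:P2(v=10,ok=T), TRANSFORM:P1(v=0,ok=F), EMIT:-] out:-; in:-
Tick 4: [PARSE:-, VALIDATE:-, TRANSFORM:P2(v=40,ok=T), EMIT:P1(v=0,ok=F)] out:-; in:-
Tick 5: [PARSE:-, VALIDATE:-, TRANSFORM:-, EMIT:P2(v=40,ok=T)] out:P1(v=0); in:-
Emitted by tick 5: ['P1']

Answer: 1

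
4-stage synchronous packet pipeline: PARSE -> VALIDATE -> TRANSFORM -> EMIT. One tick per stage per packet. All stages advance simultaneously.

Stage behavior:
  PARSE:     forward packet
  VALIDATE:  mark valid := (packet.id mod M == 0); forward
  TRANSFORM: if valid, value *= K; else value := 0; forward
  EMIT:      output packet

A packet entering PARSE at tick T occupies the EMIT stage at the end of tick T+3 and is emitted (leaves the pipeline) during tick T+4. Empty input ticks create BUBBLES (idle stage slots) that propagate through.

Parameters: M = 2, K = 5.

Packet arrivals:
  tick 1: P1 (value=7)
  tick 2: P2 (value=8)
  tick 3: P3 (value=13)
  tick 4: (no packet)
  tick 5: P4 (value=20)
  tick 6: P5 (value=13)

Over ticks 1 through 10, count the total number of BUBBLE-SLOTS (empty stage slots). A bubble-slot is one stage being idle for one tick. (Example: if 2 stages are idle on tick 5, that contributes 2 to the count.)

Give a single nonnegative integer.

Tick 1: [PARSE:P1(v=7,ok=F), VALIDATE:-, TRANSFORM:-, EMIT:-] out:-; bubbles=3
Tick 2: [PARSE:P2(v=8,ok=F), VALIDATE:P1(v=7,ok=F), TRANSFORM:-, EMIT:-] out:-; bubbles=2
Tick 3: [PARSE:P3(v=13,ok=F), VALIDATE:P2(v=8,ok=T), TRANSFORM:P1(v=0,ok=F), EMIT:-] out:-; bubbles=1
Tick 4: [PARSE:-, VALIDATE:P3(v=13,ok=F), TRANSFORM:P2(v=40,ok=T), EMIT:P1(v=0,ok=F)] out:-; bubbles=1
Tick 5: [PARSE:P4(v=20,ok=F), VALIDATE:-, TRANSFORM:P3(v=0,ok=F), EMIT:P2(v=40,ok=T)] out:P1(v=0); bubbles=1
Tick 6: [PARSE:P5(v=13,ok=F), VALIDATE:P4(v=20,ok=T), TRANSFORM:-, EMIT:P3(v=0,ok=F)] out:P2(v=40); bubbles=1
Tick 7: [PARSE:-, VALIDATE:P5(v=13,ok=F), TRANSFORM:P4(v=100,ok=T), EMIT:-] out:P3(v=0); bubbles=2
Tick 8: [PARSE:-, VALIDATE:-, TRANSFORM:P5(v=0,ok=F), EMIT:P4(v=100,ok=T)] out:-; bubbles=2
Tick 9: [PARSE:-, VALIDATE:-, TRANSFORM:-, EMIT:P5(v=0,ok=F)] out:P4(v=100); bubbles=3
Tick 10: [PARSE:-, VALIDATE:-, TRANSFORM:-, EMIT:-] out:P5(v=0); bubbles=4
Total bubble-slots: 20

Answer: 20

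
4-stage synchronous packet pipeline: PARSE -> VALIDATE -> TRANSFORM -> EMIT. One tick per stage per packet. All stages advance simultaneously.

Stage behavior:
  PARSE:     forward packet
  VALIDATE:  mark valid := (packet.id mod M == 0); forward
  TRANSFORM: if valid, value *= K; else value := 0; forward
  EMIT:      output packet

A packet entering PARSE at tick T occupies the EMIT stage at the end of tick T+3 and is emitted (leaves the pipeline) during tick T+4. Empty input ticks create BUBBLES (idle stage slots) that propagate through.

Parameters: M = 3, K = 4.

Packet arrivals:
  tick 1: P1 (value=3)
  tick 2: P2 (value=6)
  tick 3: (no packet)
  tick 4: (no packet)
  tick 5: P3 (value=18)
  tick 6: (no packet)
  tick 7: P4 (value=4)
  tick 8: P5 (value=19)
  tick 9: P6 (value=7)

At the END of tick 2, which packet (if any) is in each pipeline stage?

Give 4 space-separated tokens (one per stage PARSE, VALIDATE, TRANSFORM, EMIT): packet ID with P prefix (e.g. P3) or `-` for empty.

Answer: P2 P1 - -

Derivation:
Tick 1: [PARSE:P1(v=3,ok=F), VALIDATE:-, TRANSFORM:-, EMIT:-] out:-; in:P1
Tick 2: [PARSE:P2(v=6,ok=F), VALIDATE:P1(v=3,ok=F), TRANSFORM:-, EMIT:-] out:-; in:P2
At end of tick 2: ['P2', 'P1', '-', '-']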